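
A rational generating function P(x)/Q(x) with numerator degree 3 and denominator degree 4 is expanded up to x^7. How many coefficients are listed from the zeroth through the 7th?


Expanding up to x^7 gives the coefficients for x^0, x^1, ..., x^7.
That is 7 + 1 = 8 coefficients in total.

8


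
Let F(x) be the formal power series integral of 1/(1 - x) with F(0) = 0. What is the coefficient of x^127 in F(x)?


1/(1 - x) = sum_{k>=0} x^k. Integrating termwise and using F(0) = 0 gives
F(x) = sum_{k>=0} x^(k+1) / (k+1) = sum_{m>=1} x^m / m = -ln(1 - x).
So the coefficient of x^127 is 1/127 = 1/127.

1/127


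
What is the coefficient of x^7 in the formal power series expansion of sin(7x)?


The Maclaurin series is sin(t) = sum_{k>=0} (-1)^k t^(2k+1) / (2k+1)!, so substituting t = 7x, only odd powers of x are nonzero, with coefficient of x^(2k+1) equal to (-1)^k 7^(2k+1) / (2k+1)!.
Write 7 = 2*3 + 1, giving the coefficient (-1)^3 * 7^7 / 7! = -823543/5040 = -117649/720.

-117649/720


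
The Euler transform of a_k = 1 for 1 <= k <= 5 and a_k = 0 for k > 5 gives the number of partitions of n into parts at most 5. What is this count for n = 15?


Partitions of 15 into parts at most 5:
Using generating function (1-x)^(-1)(1-x^2)^(-1)...(1-x^5)^(-1),
the coefficient of x^15 = 84

84


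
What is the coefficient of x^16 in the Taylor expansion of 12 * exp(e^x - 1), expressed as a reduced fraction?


exp(e^x - 1) = sum_{k>=0} Bell_k x^k / k!, where Bell_k is the k-th Bell number.
So the coefficient of x^16 is 12 * Bell_16 / 16!.
Computing: Bell_16 = 10480142147 and 16! = 20922789888000, giving
12 * 10480142147/20922789888000 = 10480142147/1743565824000.

10480142147/1743565824000


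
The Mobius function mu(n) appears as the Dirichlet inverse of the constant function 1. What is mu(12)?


12 has a squared prime factor, so mu(12) = 0.
Factorization reveals a repeated prime.

0


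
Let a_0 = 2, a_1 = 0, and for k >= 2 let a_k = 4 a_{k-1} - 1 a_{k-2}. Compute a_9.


Iterating the recurrence forward:
a_0 = 2
a_1 = 0
a_2 = 4*0 - 1*2 = -2
a_3 = 4*-2 - 1*0 = -8
a_4 = 4*-8 - 1*-2 = -30
a_5 = 4*-30 - 1*-8 = -112
a_6 = 4*-112 - 1*-30 = -418
a_7 = 4*-418 - 1*-112 = -1560
a_8 = 4*-1560 - 1*-418 = -5822
a_9 = 4*-5822 - 1*-1560 = -21728
So a_9 = -21728.

-21728


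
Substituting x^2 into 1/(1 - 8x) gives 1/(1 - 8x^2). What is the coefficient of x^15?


Since 1/(1 - 8x^2) only has even powers of x,
the coefficient of x^15 (odd) is 0.

0


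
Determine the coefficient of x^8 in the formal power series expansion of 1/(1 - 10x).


The geometric series identity gives 1/(1 - c x) = sum_{k>=0} c^k x^k, so the coefficient of x^k is c^k.
Here c = 10 and k = 8.
Computing: 10^8 = 100000000

100000000


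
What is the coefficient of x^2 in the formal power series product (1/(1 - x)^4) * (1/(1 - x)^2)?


Combine the factors: (1/(1 - x)^4) * (1/(1 - x)^2) = 1/(1 - x)^6.
Then use 1/(1 - x)^r = sum_{k>=0} C(k + r - 1, r - 1) x^k with r = 6 and k = 2:
C(7, 5) = 21.

21


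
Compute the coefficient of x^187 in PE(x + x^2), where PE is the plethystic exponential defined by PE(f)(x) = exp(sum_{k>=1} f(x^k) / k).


With f(x) = x + x^2, the exponent is sum_{k>=1} (x^k + x^(2k)) / k = -ln(1 - x) - ln(1 - x^2). Exponentiating:
PE(x + x^2) = 1 / ((1 - x)(1 - x^2)).
This is the generating function for partitions of n into parts of size 1 or 2. The number of 2's can be any j in 0..93, and the rest are 1's, so
[x^187] = floor(187/2) + 1 = 94.

94


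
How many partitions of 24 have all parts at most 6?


Using the generating function (1-x)^(-1)(1-x^2)^(-1)...(1-x^6)^(-1),
the coefficient of x^24 counts these restricted partitions.
Result = 532

532


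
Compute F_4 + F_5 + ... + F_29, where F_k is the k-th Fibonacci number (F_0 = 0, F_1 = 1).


Use the identity sum_{k=0}^{N} F_k = F_{N+2} - 1 (which follows from F_{k+2} - F_{k+1} = F_k). Then
sum_{k=4}^{29} F_k = (F_{31} - 1) - (F_{5} - 1) = F_{31} - F_{5}.
Computing: F_{31} = 1346269, F_{5} = 5, so
Sum = 1346269 - 5 = 1346264.

1346264


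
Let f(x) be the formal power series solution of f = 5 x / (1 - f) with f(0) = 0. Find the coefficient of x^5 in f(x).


Apply Lagrange inversion: f = 5 x * phi(f) with phi(t) = 1/(1 - t), so
[x^n] f = 5^n * (1/n) [t^(n-1)] phi(t)^n = 5^n * (1/n) [t^(n-1)] (1 - t)^(-n) = 5^n * (1/n) C(2n - 2, n - 1) = 5^n * C_{n-1}.
For n = 5: C_4 = C(8, 4) / 5 = 70/5 = 14.
With the 5^5 = 3125 factor, the coefficient is 3125 * 14 = 43750.

43750


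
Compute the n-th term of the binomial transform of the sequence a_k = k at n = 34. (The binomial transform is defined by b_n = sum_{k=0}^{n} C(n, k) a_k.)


With a_k = k, b_n = sum_{k=0}^{n} C(n, k) k. Using k * C(n, k) = n * C(n-1, k-1) gives b_n = n * sum_{k>=1} C(n-1, k-1) = n * 2^(n-1).
For n = 34: 34 * 2^33 = 34 * 8589934592 = 292057776128.

292057776128


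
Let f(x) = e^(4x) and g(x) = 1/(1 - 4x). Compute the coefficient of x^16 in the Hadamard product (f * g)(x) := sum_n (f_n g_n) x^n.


Expanding: f_k = 4^k/k! (from e^(4x)) and g_k = 4^k (from 1/(1 - 4x)). So the Hadamard coefficient (f * g)_k = 4^k 4^k / k! = (16)^k / k!.
For k = 16: 16^16/16! = 18446744073709551616/20922789888000 = 562949953421312/638512875.

562949953421312/638512875


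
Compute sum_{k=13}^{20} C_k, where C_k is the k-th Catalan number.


C_13 through C_20: 742900, 2674440, 9694845, 35357670, 129644790, 477638700, 1767263190, 6564120420
Sum = 742900 + 2674440 + 9694845 + 35357670 + 129644790 + 477638700 + 1767263190 + 6564120420
= 8987136955

8987136955


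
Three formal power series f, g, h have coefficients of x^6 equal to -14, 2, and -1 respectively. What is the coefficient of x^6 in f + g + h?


Series addition is componentwise:
-14 + 2 + -1
= -13

-13


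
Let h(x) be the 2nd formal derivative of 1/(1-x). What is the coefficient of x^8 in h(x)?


Differentiating 2 times: d^2/dx^2 [1/(1-x)] = 2!/(1-x)^3.
The expansion 1/(1-x)^3 = sum_{k>=0} C(k+2, 2) x^k, so the coefficient of x^n in 2!/(1-x)^3 is 2! * C(n+2, 2).
For n = 8: 2 * C(10, 2) = 2 * 45 = 90

90


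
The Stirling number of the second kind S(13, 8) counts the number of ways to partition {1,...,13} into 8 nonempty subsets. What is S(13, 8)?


Using the explicit formula S(n,k) = (1/k!) sum_{j=0}^{k} (-1)^(k-j) C(k,j) j^n:
S(13, 8) = 1899612
Equivalently, S(n,k) is n! times the coefficient of x^n in the EGF (e^x - 1)^k / k!.

1899612


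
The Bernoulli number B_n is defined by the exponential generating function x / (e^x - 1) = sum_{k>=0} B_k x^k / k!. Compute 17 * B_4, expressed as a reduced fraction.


Bernoulli numbers can also be computed recursively via B_0 = 1 and sum_{j=0}^{m} C(m+1, j) B_j = 0 for m >= 1. Odd-index Bernoulli numbers vanish for k >= 3.
Computing B_4 = -1/30, so 17 * B_4 = 17 * -1/30 = -17/30.

-17/30


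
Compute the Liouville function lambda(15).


The Liouville function is lambda(k) = (-1)^Omega(k), where Omega(k) counts the prime factors of k with multiplicity.
Factoring: 15 = 3 * 5, so Omega(15) = 2.
lambda(15) = (-1)^2 = 1.

1


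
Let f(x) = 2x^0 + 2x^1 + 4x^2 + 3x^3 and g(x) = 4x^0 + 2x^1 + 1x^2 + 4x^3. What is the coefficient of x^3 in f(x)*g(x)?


Cauchy product at x^3:
2*4 + 2*1 + 4*2 + 3*4
= 30

30


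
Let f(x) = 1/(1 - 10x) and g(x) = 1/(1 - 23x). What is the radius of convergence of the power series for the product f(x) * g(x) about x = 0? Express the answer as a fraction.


The radius of 1/(1 - 10x) is 1/10 (nearest singularity at x = 1/10), and the radius of 1/(1 - 23x) is 1/23.
The product f(x)*g(x) = 1/((1 - 10x)(1 - 23x)) has singularities at both 1/10 and 1/23, so its radius of convergence is the distance to the nearest one:
min(1/10, 1/23) = 1/23.

1/23


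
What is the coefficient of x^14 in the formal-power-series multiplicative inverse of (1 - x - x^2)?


Let the inverse be f(x) = sum_{k>=0} a_k x^k. From f(x) * (1 - x - x^2) = 1 and matching coefficients:
 x^0: a_0 = 1.
 x^1: a_1 - a_0 = 0, so a_1 = 1.
 x^k (k >= 2): a_k - a_{k-1} - a_{k-2} = 0, i.e. a_k = a_{k-1} + a_{k-2}.
This is the Fibonacci-type recurrence shifted so that a_0 = a_1 = 1.
Iterating: a_0=1, a_1=1, a_2=2, a_3=3, a_4=5, a_5=8, a_6=13, a_7=21, a_8=34, a_9=55, ...
a_14 = 610.

610


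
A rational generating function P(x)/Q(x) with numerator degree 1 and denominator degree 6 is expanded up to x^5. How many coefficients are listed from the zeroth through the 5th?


Expanding up to x^5 gives the coefficients for x^0, x^1, ..., x^5.
That is 5 + 1 = 6 coefficients in total.

6


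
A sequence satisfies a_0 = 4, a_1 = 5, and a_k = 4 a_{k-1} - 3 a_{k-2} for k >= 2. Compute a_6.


The characteristic equation is t^2 - 4 t + 3 = 0, with roots r_1 = 3 and r_2 = 1 (so c_1 = r_1 + r_2, c_2 = -r_1 r_2 as required).
One can use the closed form a_n = A r_1^n + B r_2^n, but direct iteration is more reliable:
a_0 = 4, a_1 = 5, a_2 = 8, a_3 = 17, a_4 = 44, a_5 = 125, a_6 = 368.
So a_6 = 368.

368


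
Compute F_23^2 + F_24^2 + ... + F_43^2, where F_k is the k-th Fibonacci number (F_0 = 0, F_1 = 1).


There is a standard identity sum_{k=0}^{N} F_k^2 = F_N * F_{N+1} (proved inductively from the telescoping relation F_k^2 = F_k F_{k+1} - F_{k-1} F_k). Then
sum_{k=23}^{43} F_k^2 = F_43 F_44 - F_22 F_23.
Computing: F_43 = 433494437, F_44 = 701408733, F_22 = 17711, F_23 = 28657.
Sum = 433494437 * 701408733 - 17711 * 28657 = 304056783311174194.

304056783311174194


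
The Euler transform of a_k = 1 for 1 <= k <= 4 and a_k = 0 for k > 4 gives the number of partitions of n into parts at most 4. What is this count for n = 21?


Partitions of 21 into parts at most 4:
Using generating function (1-x)^(-1)(1-x^2)^(-1)...(1-x^4)^(-1),
the coefficient of x^21 = 120

120


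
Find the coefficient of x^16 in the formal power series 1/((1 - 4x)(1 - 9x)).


By partial fractions or Cauchy convolution:
The coefficient equals sum_{k=0}^{16} 4^k * 9^(16-k).
= 3335432903959477

3335432903959477


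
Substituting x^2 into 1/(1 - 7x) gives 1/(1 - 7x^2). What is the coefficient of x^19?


Since 1/(1 - 7x^2) only has even powers of x,
the coefficient of x^19 (odd) is 0.

0


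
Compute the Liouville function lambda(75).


The Liouville function is lambda(k) = (-1)^Omega(k), where Omega(k) counts the prime factors of k with multiplicity.
Factoring: 75 = 3 * 5 * 5, so Omega(75) = 3.
lambda(75) = (-1)^3 = -1.

-1


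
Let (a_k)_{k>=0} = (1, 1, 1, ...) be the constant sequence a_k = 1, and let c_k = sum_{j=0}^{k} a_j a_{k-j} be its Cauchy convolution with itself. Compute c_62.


Since a_j = 1 for all j >= 0, the convolution sum becomes
c_k = sum_{j=0}^{k} 1 * 1 = 1 * (k + 1).
Equivalently, the generating function of (a_k) is 1/(1 - x) and its square is 1/(1 - x)^2 = sum_{k>=0} 1(k + 1) x^k.
For k = 62: 1 * 63 = 63.

63


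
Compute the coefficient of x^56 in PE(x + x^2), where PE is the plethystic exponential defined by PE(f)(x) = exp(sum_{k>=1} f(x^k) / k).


With f(x) = x + x^2, the exponent is sum_{k>=1} (x^k + x^(2k)) / k = -ln(1 - x) - ln(1 - x^2). Exponentiating:
PE(x + x^2) = 1 / ((1 - x)(1 - x^2)).
This is the generating function for partitions of n into parts of size 1 or 2. The number of 2's can be any j in 0..28, and the rest are 1's, so
[x^56] = floor(56/2) + 1 = 29.

29


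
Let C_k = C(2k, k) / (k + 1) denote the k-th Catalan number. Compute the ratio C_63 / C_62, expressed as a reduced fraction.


Using C_k = (2k)! / (k! (k+1)!), the ratio C_{k+1}/C_k simplifies to
C_{k+1}/C_k = [(2k+2)! / ((k+1)! (k+2)!)] * [k! (k+1)! / (2k)!]
 = (2k+2)(2k+1) / ((k+1)(k+2)) = 2(2k+1) / (k+2).
For k = 62: 2(2*62 + 1) / (62 + 2) = 250/64 = 125/32.

125/32


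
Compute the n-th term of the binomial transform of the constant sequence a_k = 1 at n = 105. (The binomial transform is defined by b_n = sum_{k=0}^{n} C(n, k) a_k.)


With a_k = 1 for all k, b_n = sum_{k=0}^{n} C(n, k) = 2^n by the binomial theorem.
For n = 105: 2^105 = 40564819207303340847894502572032.

40564819207303340847894502572032


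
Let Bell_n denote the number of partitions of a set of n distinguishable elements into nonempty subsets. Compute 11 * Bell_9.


Bell_9 can be computed from the Bell triangle or from Dobinski's identity Bell_n = (1/e) * sum_{k>=0} k^n / k!.
Computing Bell_9 = 21147.
Then 11 * 21147 = 232617.

232617


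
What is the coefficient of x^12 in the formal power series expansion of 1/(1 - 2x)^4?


The general identity 1/(1 - c x)^r = sum_{k>=0} c^k C(k + r - 1, r - 1) x^k follows by substituting y = c x into 1/(1 - y)^r = sum_{k>=0} C(k + r - 1, r - 1) y^k.
For c = 2, r = 4, k = 12:
2^12 * C(15, 3) = 4096 * 455 = 1863680.

1863680


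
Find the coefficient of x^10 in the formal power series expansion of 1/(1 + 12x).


Write 1/(1 + c x) = 1/(1 - (-c) x) and apply the geometric-series identity
1/(1 - y) = sum_{k>=0} y^k to get 1/(1 + c x) = sum_{k>=0} (-c)^k x^k.
So the coefficient of x^k is (-c)^k = (-1)^k * c^k.
Here c = 12 and k = 10:
(-12)^10 = 1 * 61917364224 = 61917364224

61917364224


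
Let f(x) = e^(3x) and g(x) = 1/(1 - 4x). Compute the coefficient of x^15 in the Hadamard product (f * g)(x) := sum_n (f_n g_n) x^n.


Expanding: f_k = 3^k/k! (from e^(3x)) and g_k = 4^k (from 1/(1 - 4x)). So the Hadamard coefficient (f * g)_k = 3^k 4^k / k! = (12)^k / k!.
For k = 15: 12^15/15! = 15407021574586368/1307674368000 = 10319560704/875875.

10319560704/875875


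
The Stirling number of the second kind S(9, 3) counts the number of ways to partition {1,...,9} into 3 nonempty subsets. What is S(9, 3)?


Using the explicit formula S(n,k) = (1/k!) sum_{j=0}^{k} (-1)^(k-j) C(k,j) j^n:
S(9, 3) = 3025
Equivalently, S(n,k) is n! times the coefficient of x^n in the EGF (e^x - 1)^k / k!.

3025


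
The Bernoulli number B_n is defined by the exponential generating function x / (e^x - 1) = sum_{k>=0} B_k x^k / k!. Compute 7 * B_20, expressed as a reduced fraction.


Bernoulli numbers can also be computed recursively via B_0 = 1 and sum_{j=0}^{m} C(m+1, j) B_j = 0 for m >= 1. Odd-index Bernoulli numbers vanish for k >= 3.
Computing B_20 = -174611/330, so 7 * B_20 = 7 * -174611/330 = -1222277/330.

-1222277/330


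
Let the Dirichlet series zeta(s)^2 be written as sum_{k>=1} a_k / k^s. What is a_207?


The Dirichlet convolution of the constant function 1 with itself gives (1 * 1)(k) = sum_{d | k} 1 = d(k), the number of positive divisors of k.
Since zeta(s) = sum_{k>=1} 1/k^s, we have zeta(s)^2 = sum_{k>=1} d(k)/k^s, so a_k = d(k).
For k = 207: the divisors are 1, 3, 9, 23, 69, 207.
Count = 6.

6


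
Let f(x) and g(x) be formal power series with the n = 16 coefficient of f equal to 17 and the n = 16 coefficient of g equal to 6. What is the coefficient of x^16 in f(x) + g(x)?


Addition of formal power series is termwise.
The coefficient of x^16 in f + g = 17 + 6
= 23

23


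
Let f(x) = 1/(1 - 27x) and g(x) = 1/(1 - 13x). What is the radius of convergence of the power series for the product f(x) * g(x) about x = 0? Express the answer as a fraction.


The radius of 1/(1 - 27x) is 1/27 (nearest singularity at x = 1/27), and the radius of 1/(1 - 13x) is 1/13.
The product f(x)*g(x) = 1/((1 - 27x)(1 - 13x)) has singularities at both 1/27 and 1/13, so its radius of convergence is the distance to the nearest one:
min(1/27, 1/13) = 1/27.

1/27


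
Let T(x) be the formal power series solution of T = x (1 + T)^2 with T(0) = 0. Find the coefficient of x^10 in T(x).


Apply the Lagrange inversion formula: if T = x * phi(T) with phi(t) = (1 + t)^2, then [x^n] T = (1/n) [t^(n-1)] phi(t)^n = (1/n) [t^(n-1)] (1 + t)^(2n) = (1/n) C(2n, n-1).
Using the identity C(2n, n-1) = C(2n, n) * n / (n+1), the unscaled factor equals C(2n, n) / (n+1) = C_n, the n-th Catalan number.
For n = 10: C_10 = C(20, 10) / 11 = 184756/11 = 16796 = 16796.

16796


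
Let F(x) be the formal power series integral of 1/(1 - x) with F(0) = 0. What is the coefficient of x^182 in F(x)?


1/(1 - x) = sum_{k>=0} x^k. Integrating termwise and using F(0) = 0 gives
F(x) = sum_{k>=0} x^(k+1) / (k+1) = sum_{m>=1} x^m / m = -ln(1 - x).
So the coefficient of x^182 is 1/182 = 1/182.

1/182


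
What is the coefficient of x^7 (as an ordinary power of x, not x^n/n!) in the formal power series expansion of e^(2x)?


The exponential series is e^y = sum_{k>=0} y^k / k!. Substituting y = 2x gives
e^(2x) = sum_{k>=0} 2^k x^k / k!.
So the coefficient of x^n is a^n/n! with a = 2, n = 7:
2^7 / 7! = 128/5040 = 8/315

8/315


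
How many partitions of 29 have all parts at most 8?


Using the generating function (1-x)^(-1)(1-x^2)^(-1)...(1-x^8)^(-1),
the coefficient of x^29 counts these restricted partitions.
Result = 2104

2104


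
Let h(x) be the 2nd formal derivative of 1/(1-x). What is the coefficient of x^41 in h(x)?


Differentiating 2 times: d^2/dx^2 [1/(1-x)] = 2!/(1-x)^3.
The expansion 1/(1-x)^3 = sum_{k>=0} C(k+2, 2) x^k, so the coefficient of x^n in 2!/(1-x)^3 is 2! * C(n+2, 2).
For n = 41: 2 * C(43, 2) = 2 * 903 = 1806

1806


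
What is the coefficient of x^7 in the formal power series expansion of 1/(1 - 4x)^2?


The general identity 1/(1 - c x)^r = sum_{k>=0} c^k C(k + r - 1, r - 1) x^k follows by substituting y = c x into 1/(1 - y)^r = sum_{k>=0} C(k + r - 1, r - 1) y^k.
For c = 4, r = 2, k = 7:
4^7 * C(8, 1) = 16384 * 8 = 131072.

131072


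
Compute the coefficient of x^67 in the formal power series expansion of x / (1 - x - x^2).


Let f(x) = sum_{k>=0} a_k x^k. Multiplying f(x) * (1 - x - x^2) = x and matching coefficients gives a_0 = 0, a_1 = 1, and a_k = a_{k-1} + a_{k-2} for k >= 2. These are the Fibonacci numbers F_k.
Iterating from F_0 = 0, F_1 = 1:
F_0=0, F_1=1, F_2=1, F_3=2, F_4=3, F_5=5, F_6=8, F_7=13, F_8=21, F_9=34, ...
F_67 = 44945570212853.

44945570212853


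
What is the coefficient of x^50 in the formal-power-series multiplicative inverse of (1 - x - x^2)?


Let the inverse be f(x) = sum_{k>=0} a_k x^k. From f(x) * (1 - x - x^2) = 1 and matching coefficients:
 x^0: a_0 = 1.
 x^1: a_1 - a_0 = 0, so a_1 = 1.
 x^k (k >= 2): a_k - a_{k-1} - a_{k-2} = 0, i.e. a_k = a_{k-1} + a_{k-2}.
This is the Fibonacci-type recurrence shifted so that a_0 = a_1 = 1.
Iterating: a_0=1, a_1=1, a_2=2, a_3=3, a_4=5, a_5=8, a_6=13, a_7=21, a_8=34, a_9=55, ...
a_50 = 20365011074.

20365011074


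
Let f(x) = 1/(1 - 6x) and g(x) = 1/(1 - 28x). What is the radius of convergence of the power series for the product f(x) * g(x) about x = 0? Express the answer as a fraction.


The radius of 1/(1 - 6x) is 1/6 (nearest singularity at x = 1/6), and the radius of 1/(1 - 28x) is 1/28.
The product f(x)*g(x) = 1/((1 - 6x)(1 - 28x)) has singularities at both 1/6 and 1/28, so its radius of convergence is the distance to the nearest one:
min(1/6, 1/28) = 1/28.

1/28


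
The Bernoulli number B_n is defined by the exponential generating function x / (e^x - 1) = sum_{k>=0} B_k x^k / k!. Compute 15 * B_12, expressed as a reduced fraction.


Bernoulli numbers can also be computed recursively via B_0 = 1 and sum_{j=0}^{m} C(m+1, j) B_j = 0 for m >= 1. Odd-index Bernoulli numbers vanish for k >= 3.
Computing B_12 = -691/2730, so 15 * B_12 = 15 * -691/2730 = -691/182.

-691/182


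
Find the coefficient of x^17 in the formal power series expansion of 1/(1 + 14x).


Write 1/(1 + c x) = 1/(1 - (-c) x) and apply the geometric-series identity
1/(1 - y) = sum_{k>=0} y^k to get 1/(1 + c x) = sum_{k>=0} (-c)^k x^k.
So the coefficient of x^k is (-c)^k = (-1)^k * c^k.
Here c = 14 and k = 17:
(-14)^17 = -1 * 30491346729331195904 = -30491346729331195904

-30491346729331195904


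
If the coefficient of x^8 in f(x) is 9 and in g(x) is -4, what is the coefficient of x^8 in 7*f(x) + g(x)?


Scalar multiplication scales coefficients: 7 * 9 = 63.
Then add the g coefficient: 63 + -4
= 59

59


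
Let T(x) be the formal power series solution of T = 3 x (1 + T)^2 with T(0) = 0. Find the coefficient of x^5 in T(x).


Apply the Lagrange inversion formula: if T = 3 x * phi(T) with phi(t) = (1 + t)^2, then [x^n] T = 3^n * (1/n) [t^(n-1)] phi(t)^n = 3^n * (1/n) [t^(n-1)] (1 + t)^(2n) = 3^n * (1/n) C(2n, n-1).
Using the identity C(2n, n-1) = C(2n, n) * n / (n+1), the unscaled factor equals C(2n, n) / (n+1) = C_n, the n-th Catalan number.
For n = 5: C_5 = C(10, 5) / 6 = 252/6 = 42.
With the 3^5 = 243 factor, the coefficient is 243 * 42 = 10206.

10206


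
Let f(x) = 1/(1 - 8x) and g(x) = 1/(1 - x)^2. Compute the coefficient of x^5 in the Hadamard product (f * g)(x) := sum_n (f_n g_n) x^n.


f has coefficients f_k = 8^k. For g = 1/(1 - x)^2 the coefficient is g_k = C(k + 1, 1) = k + 1. The Hadamard coefficient is (f * g)_k = 8^k * (k + 1).
For k = 5: 8^5 * 6 = 32768 * 6 = 196608.

196608


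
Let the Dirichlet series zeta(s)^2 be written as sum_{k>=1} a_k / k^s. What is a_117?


The Dirichlet convolution of the constant function 1 with itself gives (1 * 1)(k) = sum_{d | k} 1 = d(k), the number of positive divisors of k.
Since zeta(s) = sum_{k>=1} 1/k^s, we have zeta(s)^2 = sum_{k>=1} d(k)/k^s, so a_k = d(k).
For k = 117: the divisors are 1, 3, 9, 13, 39, 117.
Count = 6.

6


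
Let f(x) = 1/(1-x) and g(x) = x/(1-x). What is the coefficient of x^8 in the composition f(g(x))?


First simplify the composition: f(g(x)) = 1/(1 - x/(1-x)) = (1-x)/((1-x) - x) = (1-x)/(1-2x).
Now extract the coefficient. Write (1-x)/(1-2x) = 1/(1-2x) - x/(1-2x).
The coefficient of x^n in 1/(1-2x) is 2^n, and in x/(1-2x) is 2^(n-1) (for n >= 1).
So the coefficient of x^8 is 2^8 - 2^7 = 256 - 128 = 128.

128


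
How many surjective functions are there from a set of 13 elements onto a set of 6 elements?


By inclusion-exclusion on which target elements are missed, the number of surjections from an n-set onto a k-set is
surj(n, k) = sum_{j=0}^{k} (-1)^j C(k, j) (k - j)^n.
Equivalently surj(n, k) = k! * S(n, k), where S(n, k) is the Stirling number of the second kind.
For n = 13, k = 6:
S(13, 6) = 9321312, so
surj = 6! * 9321312 = 720 * 9321312 = 6711344640.

6711344640


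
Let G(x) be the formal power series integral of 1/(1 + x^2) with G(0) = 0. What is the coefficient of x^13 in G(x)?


1/(1 + x^2) = sum_{j>=0} (-1)^j x^(2j). Integrating termwise with G(0) = 0:
G(x) = sum_{j>=0} (-1)^j x^(2j+1) / (2j+1) = arctan(x).
Only odd powers are nonzero. For x^13 write 13 = 2*6 + 1, giving
(-1)^6 / 13 = 1/13 = 1/13.

1/13


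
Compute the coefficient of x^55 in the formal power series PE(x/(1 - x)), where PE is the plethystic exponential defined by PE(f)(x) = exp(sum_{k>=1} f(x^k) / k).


For f(x) = x/(1 - x) we have
sum_{k>=1} f(x^k) / k = sum_{k>=1} (1/k) * x^k / (1 - x^k) = sum_{k, m >= 1} x^(k m) / k,
which after exponentiating simplifies to
PE(x/(1 - x)) = prod_{k>=1} 1 / (1 - x^k).
This is the generating function for the partition function p(n), so the coefficient of x^55 is p(55).
Computing p(55) by dynamic programming over parts 1, 2, ..., 55: p(55) = 451276.

451276


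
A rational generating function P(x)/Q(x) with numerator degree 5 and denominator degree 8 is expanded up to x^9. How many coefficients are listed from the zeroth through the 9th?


Expanding up to x^9 gives the coefficients for x^0, x^1, ..., x^9.
That is 9 + 1 = 10 coefficients in total.

10


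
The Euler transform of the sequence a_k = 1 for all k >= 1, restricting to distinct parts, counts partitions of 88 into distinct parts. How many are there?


Partitions of 88 into distinct parts can be computed via generating function.
Product (1+x)(1+x^2)(1+x^3)...
The coefficient of x^88 = 159046

159046


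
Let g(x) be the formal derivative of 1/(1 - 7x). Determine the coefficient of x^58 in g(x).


Differentiate termwise: d/dx sum_{k>=0} 7^k x^k = sum_{k>=1} k 7^k x^(k-1) = sum_{j>=0} (j+1) 7^(j+1) x^j.
Equivalently, d/dx [1/(1 - 7x)] = 7/(1 - 7x)^2.
For j = 58: 59 * 7^59 = 59 * 72574551534231909331741171093173785967490646405143 = 4281898540519682650572729094497253372081948137903437.

4281898540519682650572729094497253372081948137903437


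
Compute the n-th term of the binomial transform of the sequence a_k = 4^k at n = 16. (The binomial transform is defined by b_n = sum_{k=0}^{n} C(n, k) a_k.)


With a_k = 4^k, b_n = sum_{k=0}^{n} C(n, k) 4^k = (1 + 4)^n by the binomial theorem.
For n = 16: (1 + 4)^16 = 5^16 = 152587890625.

152587890625


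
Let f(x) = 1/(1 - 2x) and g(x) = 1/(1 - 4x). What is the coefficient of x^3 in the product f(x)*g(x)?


The coefficient of x^n in f*g is the Cauchy product: sum_{k=0}^{n} a^k * b^(n-k).
With a=2, b=4, n=3:
sum_{k=0}^{3} 2^k * 4^(3-k)
= 120

120


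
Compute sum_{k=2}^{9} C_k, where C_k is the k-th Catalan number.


C_2 through C_9: 2, 5, 14, 42, 132, 429, 1430, 4862
Sum = 2 + 5 + 14 + 42 + 132 + 429 + 1430 + 4862
= 6916

6916


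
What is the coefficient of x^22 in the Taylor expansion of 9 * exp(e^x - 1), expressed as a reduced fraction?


exp(e^x - 1) = sum_{k>=0} Bell_k x^k / k!, where Bell_k is the k-th Bell number.
So the coefficient of x^22 is 9 * Bell_22 / 22!.
Computing: Bell_22 = 4506715738447323 and 22! = 1124000727777607680000, giving
9 * 4506715738447323/1124000727777607680000 = 88366975263673/2448803328491520000.

88366975263673/2448803328491520000


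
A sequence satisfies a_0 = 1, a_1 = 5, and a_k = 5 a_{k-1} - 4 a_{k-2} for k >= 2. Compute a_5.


The characteristic equation is t^2 - 5 t + 4 = 0, with roots r_1 = 4 and r_2 = 1 (so c_1 = r_1 + r_2, c_2 = -r_1 r_2 as required).
One can use the closed form a_n = A r_1^n + B r_2^n, but direct iteration is more reliable:
a_0 = 1, a_1 = 5, a_2 = 21, a_3 = 85, a_4 = 341, a_5 = 1365.
So a_5 = 1365.

1365


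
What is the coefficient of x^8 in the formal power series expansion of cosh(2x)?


The Maclaurin series is cosh(t) = sum_{m>=0} t^(2m) / (2m)!, so substituting t = 2x, only even powers of x are nonzero, with coefficient of x^(2m) equal to 2^(2m) / (2m)!.
For x^8 the coefficient is 2^8/8! = 256/40320 = 2/315.

2/315


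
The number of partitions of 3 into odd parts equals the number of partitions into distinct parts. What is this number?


Computing partitions of 3 into odd parts (1, 3, 5, ...):
Using the generating function prod_{k>=0} 1/(1-x^(2k+1)),
the count is 2

2


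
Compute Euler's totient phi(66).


phi(n) counts integers in [1, n] coprime to n. Using the multiplicative formula phi(n) = n * prod_{p | n} (1 - 1/p):
66 = 2 * 3 * 11, so
phi(66) = 66 * (1 - 1/2) * (1 - 1/3) * (1 - 1/11) = 20.

20


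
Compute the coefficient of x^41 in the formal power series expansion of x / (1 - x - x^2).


Let f(x) = sum_{k>=0} a_k x^k. Multiplying f(x) * (1 - x - x^2) = x and matching coefficients gives a_0 = 0, a_1 = 1, and a_k = a_{k-1} + a_{k-2} for k >= 2. These are the Fibonacci numbers F_k.
Iterating from F_0 = 0, F_1 = 1:
F_0=0, F_1=1, F_2=1, F_3=2, F_4=3, F_5=5, F_6=8, F_7=13, F_8=21, F_9=34, ...
F_41 = 165580141.

165580141


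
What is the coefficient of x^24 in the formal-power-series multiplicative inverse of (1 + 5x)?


The inverse is 1/(1 + 5x). Apply the geometric identity 1/(1 - y) = sum_{k>=0} y^k with y = -5x:
1/(1 + 5x) = sum_{k>=0} (-5)^k x^k.
So the coefficient of x^24 is (-5)^24 = 59604644775390625.

59604644775390625


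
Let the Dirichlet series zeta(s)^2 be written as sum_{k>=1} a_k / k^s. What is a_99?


The Dirichlet convolution of the constant function 1 with itself gives (1 * 1)(k) = sum_{d | k} 1 = d(k), the number of positive divisors of k.
Since zeta(s) = sum_{k>=1} 1/k^s, we have zeta(s)^2 = sum_{k>=1} d(k)/k^s, so a_k = d(k).
For k = 99: the divisors are 1, 3, 9, 11, 33, 99.
Count = 6.

6


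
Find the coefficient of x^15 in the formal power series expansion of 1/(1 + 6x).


Write 1/(1 + c x) = 1/(1 - (-c) x) and apply the geometric-series identity
1/(1 - y) = sum_{k>=0} y^k to get 1/(1 + c x) = sum_{k>=0} (-c)^k x^k.
So the coefficient of x^k is (-c)^k = (-1)^k * c^k.
Here c = 6 and k = 15:
(-6)^15 = -1 * 470184984576 = -470184984576

-470184984576


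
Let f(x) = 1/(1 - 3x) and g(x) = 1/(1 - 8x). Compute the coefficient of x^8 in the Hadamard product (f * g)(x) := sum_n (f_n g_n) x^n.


f has coefficients f_k = 3^k and g has coefficients g_k = 8^k, so the Hadamard product has coefficient (f*g)_k = 3^k * 8^k = 24^k.
For k = 8: 24^8 = 110075314176.

110075314176


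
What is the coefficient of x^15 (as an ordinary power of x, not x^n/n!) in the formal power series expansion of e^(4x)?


The exponential series is e^y = sum_{k>=0} y^k / k!. Substituting y = 4x gives
e^(4x) = sum_{k>=0} 4^k x^k / k!.
So the coefficient of x^n is a^n/n! with a = 4, n = 15:
4^15 / 15! = 1073741824/1307674368000 = 524288/638512875

524288/638512875


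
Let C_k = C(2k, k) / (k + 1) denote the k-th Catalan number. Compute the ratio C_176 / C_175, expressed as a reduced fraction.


Using C_k = (2k)! / (k! (k+1)!), the ratio C_{k+1}/C_k simplifies to
C_{k+1}/C_k = [(2k+2)! / ((k+1)! (k+2)!)] * [k! (k+1)! / (2k)!]
 = (2k+2)(2k+1) / ((k+1)(k+2)) = 2(2k+1) / (k+2).
For k = 175: 2(2*175 + 1) / (175 + 2) = 702/177 = 234/59.

234/59


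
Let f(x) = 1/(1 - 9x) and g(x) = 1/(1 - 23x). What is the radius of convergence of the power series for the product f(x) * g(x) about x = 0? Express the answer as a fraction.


The radius of 1/(1 - 9x) is 1/9 (nearest singularity at x = 1/9), and the radius of 1/(1 - 23x) is 1/23.
The product f(x)*g(x) = 1/((1 - 9x)(1 - 23x)) has singularities at both 1/9 and 1/23, so its radius of convergence is the distance to the nearest one:
min(1/9, 1/23) = 1/23.

1/23


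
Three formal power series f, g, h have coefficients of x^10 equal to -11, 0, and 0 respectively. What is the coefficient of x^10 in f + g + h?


Series addition is componentwise:
-11 + 0 + 0
= -11

-11


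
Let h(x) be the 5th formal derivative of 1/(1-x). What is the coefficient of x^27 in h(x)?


Differentiating 5 times: d^5/dx^5 [1/(1-x)] = 5!/(1-x)^6.
The expansion 1/(1-x)^6 = sum_{k>=0} C(k+5, 5) x^k, so the coefficient of x^n in 5!/(1-x)^6 is 5! * C(n+5, 5).
For n = 27: 120 * C(32, 5) = 120 * 201376 = 24165120

24165120


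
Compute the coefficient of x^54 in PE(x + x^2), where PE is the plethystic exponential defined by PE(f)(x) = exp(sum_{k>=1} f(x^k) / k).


With f(x) = x + x^2, the exponent is sum_{k>=1} (x^k + x^(2k)) / k = -ln(1 - x) - ln(1 - x^2). Exponentiating:
PE(x + x^2) = 1 / ((1 - x)(1 - x^2)).
This is the generating function for partitions of n into parts of size 1 or 2. The number of 2's can be any j in 0..27, and the rest are 1's, so
[x^54] = floor(54/2) + 1 = 28.

28


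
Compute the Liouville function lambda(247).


The Liouville function is lambda(k) = (-1)^Omega(k), where Omega(k) counts the prime factors of k with multiplicity.
Factoring: 247 = 13 * 19, so Omega(247) = 2.
lambda(247) = (-1)^2 = 1.

1


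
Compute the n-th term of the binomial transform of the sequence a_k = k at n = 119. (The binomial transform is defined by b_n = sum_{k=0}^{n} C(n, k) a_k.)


With a_k = k, b_n = sum_{k=0}^{n} C(n, k) k. Using k * C(n, k) = n * C(n-1, k-1) gives b_n = n * sum_{k>=1} C(n-1, k-1) = n * 2^(n-1).
For n = 119: 119 * 2^118 = 119 * 332306998946228968225951765070086144 = 39544532874601247218888260043340251136.

39544532874601247218888260043340251136


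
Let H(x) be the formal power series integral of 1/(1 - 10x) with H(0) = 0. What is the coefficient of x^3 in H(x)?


1/(1 - 10x) = sum_{k>=0} 10^k x^k. Integrating termwise with H(0) = 0:
H(x) = sum_{k>=0} 10^k x^(k+1) / (k+1) = sum_{m>=1} 10^(m-1) x^m / m.
For m = 3: 10^2/3 = 100/3 = 100/3.

100/3


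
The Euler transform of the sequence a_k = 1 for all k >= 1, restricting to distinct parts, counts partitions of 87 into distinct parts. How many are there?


Partitions of 87 into distinct parts can be computed via generating function.
Product (1+x)(1+x^2)(1+x^3)...
The coefficient of x^87 = 145578

145578


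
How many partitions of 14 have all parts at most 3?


Using the generating function (1-x)^(-1)(1-x^2)^(-1)(1-x^3)^(-1),
the coefficient of x^14 counts these restricted partitions.
Result = 24

24


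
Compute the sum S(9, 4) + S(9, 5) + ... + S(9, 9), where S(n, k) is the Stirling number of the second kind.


By definition, S(n, k) counts partitions of an n-set into exactly k nonempty blocks.
Computing row n = 9 for k = 4..9:
S(9, k): 7770, 6951, 2646, 462, 36, 1
Sum = 17866.

17866


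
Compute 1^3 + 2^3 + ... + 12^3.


This power sum has a closed form given by Faulhaber's formula
sum_{k=1}^{m} k^p = (1 / (p + 1)) * sum_{j=0}^{p} C(p + 1, j) B_j m^(p + 1 - j),
but for small m direct computation is fastest:
1 + 8 + 27 + 64 + 125 + 216 + 343 + 512 + 729 + 1000 + 1331 + 1728 = 6084.

6084


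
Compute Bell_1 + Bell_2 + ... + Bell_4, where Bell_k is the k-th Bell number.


Recall Bell_k counts set partitions of a k-set (with Bell_0 = 1 by convention).
Bell_1 through Bell_4: 1, 2, 5, 15
Sum = 1 + 2 + 5 + 15 = 23.

23


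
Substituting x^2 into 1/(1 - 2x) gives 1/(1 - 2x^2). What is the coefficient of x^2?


The coefficient of x^(2m) in 1/(1 - 2x^2) is 2^m.
With n = 2 = 2*1, the coefficient is 2^1 = 2.

2


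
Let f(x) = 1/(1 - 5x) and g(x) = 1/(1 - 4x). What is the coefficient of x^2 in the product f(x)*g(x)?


The coefficient of x^n in f*g is the Cauchy product: sum_{k=0}^{n} a^k * b^(n-k).
With a=5, b=4, n=2:
sum_{k=0}^{2} 5^k * 4^(2-k)
= 61

61


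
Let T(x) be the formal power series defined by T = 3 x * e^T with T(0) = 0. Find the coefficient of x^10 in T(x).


Apply the Lagrange inversion formula: if T = 3 x * phi(T) with phi(t) = e^t, then
[x^n] T = 3^n * (1/n) [t^(n-1)] phi(t)^n = 3^n * (1/n) [t^(n-1)] e^(n t) = 3^n * (1/n) * n^(n-1) / (n-1)! = 3^n * n^(n-1) / n!.
When c = 1 this is the Cayley count of rooted labeled trees on n vertices, divided by n!.
For n = 10: 3^10 * 10^9 / 10! = 59049 * 1000000000/3628800 = 113906250/7.

113906250/7


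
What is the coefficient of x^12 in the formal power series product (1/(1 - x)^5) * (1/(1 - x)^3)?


Combine the factors: (1/(1 - x)^5) * (1/(1 - x)^3) = 1/(1 - x)^8.
Then use 1/(1 - x)^r = sum_{k>=0} C(k + r - 1, r - 1) x^k with r = 8 and k = 12:
C(19, 7) = 50388.

50388


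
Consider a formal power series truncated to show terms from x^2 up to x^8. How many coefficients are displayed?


From x^2 to x^8 inclusive, the count is 8 - 2 + 1 = 7.

7


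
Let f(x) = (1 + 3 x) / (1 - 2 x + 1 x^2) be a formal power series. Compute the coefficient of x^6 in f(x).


Write f(x) = sum_{k>=0} a_k x^k. Multiplying both sides by 1 - 2 x + 1 x^2 gives
(1 - 2 x + 1 x^2) sum_{k>=0} a_k x^k = 1 + 3 x.
Matching coefficients:
 x^0: a_0 = 1
 x^1: a_1 - 2 a_0 = 3  =>  a_1 = 2*1 + 3 = 5
 x^k (k >= 2): a_k = 2 a_{k-1} - 1 a_{k-2}.
Iterating: a_2 = 9, a_3 = 13, a_4 = 17, a_5 = 21, a_6 = 25.
So the coefficient of x^6 is 25.

25


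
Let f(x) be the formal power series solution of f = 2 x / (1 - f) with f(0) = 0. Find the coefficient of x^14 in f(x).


Apply Lagrange inversion: f = 2 x * phi(f) with phi(t) = 1/(1 - t), so
[x^n] f = 2^n * (1/n) [t^(n-1)] phi(t)^n = 2^n * (1/n) [t^(n-1)] (1 - t)^(-n) = 2^n * (1/n) C(2n - 2, n - 1) = 2^n * C_{n-1}.
For n = 14: C_13 = C(26, 13) / 14 = 10400600/14 = 742900.
With the 2^14 = 16384 factor, the coefficient is 16384 * 742900 = 12171673600.

12171673600


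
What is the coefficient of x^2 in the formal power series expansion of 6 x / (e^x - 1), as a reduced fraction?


The exponential generating function for Bernoulli numbers is
x / (e^x - 1) = sum_{k>=0} B_k x^k / k!.
So the coefficient of x^2 in 6 x / (e^x - 1) is 6 B_2 / 2!.
Computing: B_2 = 1/6, 2! = 2, giving
6 * 1/6 / 2 = 1/2.

1/2


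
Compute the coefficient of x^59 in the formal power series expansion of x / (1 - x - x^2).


Let f(x) = sum_{k>=0} a_k x^k. Multiplying f(x) * (1 - x - x^2) = x and matching coefficients gives a_0 = 0, a_1 = 1, and a_k = a_{k-1} + a_{k-2} for k >= 2. These are the Fibonacci numbers F_k.
Iterating from F_0 = 0, F_1 = 1:
F_0=0, F_1=1, F_2=1, F_3=2, F_4=3, F_5=5, F_6=8, F_7=13, F_8=21, F_9=34, ...
F_59 = 956722026041.

956722026041


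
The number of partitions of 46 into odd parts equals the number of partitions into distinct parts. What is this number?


Computing partitions of 46 into odd parts (1, 3, 5, ...):
Using the generating function prod_{k>=0} 1/(1-x^(2k+1)),
the count is 2304

2304


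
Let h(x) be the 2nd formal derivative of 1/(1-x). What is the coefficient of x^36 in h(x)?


Differentiating 2 times: d^2/dx^2 [1/(1-x)] = 2!/(1-x)^3.
The expansion 1/(1-x)^3 = sum_{k>=0} C(k+2, 2) x^k, so the coefficient of x^n in 2!/(1-x)^3 is 2! * C(n+2, 2).
For n = 36: 2 * C(38, 2) = 2 * 703 = 1406

1406


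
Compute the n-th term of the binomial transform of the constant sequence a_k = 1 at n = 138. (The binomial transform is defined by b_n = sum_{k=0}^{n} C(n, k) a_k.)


With a_k = 1 for all k, b_n = sum_{k=0}^{n} C(n, k) = 2^n by the binomial theorem.
For n = 138: 2^138 = 348449143727040986586495598010130648530944.

348449143727040986586495598010130648530944


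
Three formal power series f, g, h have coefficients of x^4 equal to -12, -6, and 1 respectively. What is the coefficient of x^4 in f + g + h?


Series addition is componentwise:
-12 + -6 + 1
= -17

-17


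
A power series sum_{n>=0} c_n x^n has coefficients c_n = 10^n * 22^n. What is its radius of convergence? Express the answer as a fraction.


By the root test (Cauchy-Hadamard), the radius is R = 1 / limsup_n |c_n|^(1/n).
Here |c_n|^(1/n) = (10^n * 22^n)^(1/n) = 10 * 22 = 220 for all n.
So R = 1/220 = 1/220.

1/220


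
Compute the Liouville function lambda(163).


The Liouville function is lambda(k) = (-1)^Omega(k), where Omega(k) counts the prime factors of k with multiplicity.
Factoring: 163 = 163, so Omega(163) = 1.
lambda(163) = (-1)^1 = -1.

-1


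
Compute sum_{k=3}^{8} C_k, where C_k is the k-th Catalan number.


C_3 through C_8: 5, 14, 42, 132, 429, 1430
Sum = 5 + 14 + 42 + 132 + 429 + 1430
= 2052

2052


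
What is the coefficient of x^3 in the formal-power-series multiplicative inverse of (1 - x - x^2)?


Let the inverse be f(x) = sum_{k>=0} a_k x^k. From f(x) * (1 - x - x^2) = 1 and matching coefficients:
 x^0: a_0 = 1.
 x^1: a_1 - a_0 = 0, so a_1 = 1.
 x^k (k >= 2): a_k - a_{k-1} - a_{k-2} = 0, i.e. a_k = a_{k-1} + a_{k-2}.
This is the Fibonacci-type recurrence shifted so that a_0 = a_1 = 1.
Iterating: a_0=1, a_1=1, a_2=2, a_3=3
a_3 = 3.

3


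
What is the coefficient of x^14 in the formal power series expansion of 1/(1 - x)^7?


The expansion 1/(1 - x)^r = sum_{k>=0} C(k + r - 1, r - 1) x^k follows from the multiset / negative-binomial theorem (or from repeated differentiation of the geometric series).
For r = 7 and k = 14:
C(20, 6) = 2432902008176640000 / (720 * 87178291200) = 38760.

38760


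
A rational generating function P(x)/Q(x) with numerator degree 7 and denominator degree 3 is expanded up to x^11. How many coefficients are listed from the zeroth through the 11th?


Expanding up to x^11 gives the coefficients for x^0, x^1, ..., x^11.
That is 11 + 1 = 12 coefficients in total.

12


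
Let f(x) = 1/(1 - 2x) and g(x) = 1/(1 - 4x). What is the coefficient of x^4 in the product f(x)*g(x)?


The coefficient of x^n in f*g is the Cauchy product: sum_{k=0}^{n} a^k * b^(n-k).
With a=2, b=4, n=4:
sum_{k=0}^{4} 2^k * 4^(4-k)
= 496

496


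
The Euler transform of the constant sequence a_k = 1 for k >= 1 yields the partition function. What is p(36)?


The Euler transform converts the sequence a_k = 1 into the number of integer partitions.
Using the recurrence or dynamic programming:
p(36) = 17977

17977


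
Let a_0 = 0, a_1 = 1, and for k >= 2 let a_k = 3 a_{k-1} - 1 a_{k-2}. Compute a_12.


Iterating the recurrence forward:
a_0 = 0
a_1 = 1
a_2 = 3*1 - 1*0 = 3
a_3 = 3*3 - 1*1 = 8
a_4 = 3*8 - 1*3 = 21
a_5 = 3*21 - 1*8 = 55
a_6 = 3*55 - 1*21 = 144
a_7 = 3*144 - 1*55 = 377
a_8 = 3*377 - 1*144 = 987
a_9 = 3*987 - 1*377 = 2584
a_10 = 3*2584 - 1*987 = 6765
a_11 = 3*6765 - 1*2584 = 17711
a_12 = 3*17711 - 1*6765 = 46368
So a_12 = 46368.

46368
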